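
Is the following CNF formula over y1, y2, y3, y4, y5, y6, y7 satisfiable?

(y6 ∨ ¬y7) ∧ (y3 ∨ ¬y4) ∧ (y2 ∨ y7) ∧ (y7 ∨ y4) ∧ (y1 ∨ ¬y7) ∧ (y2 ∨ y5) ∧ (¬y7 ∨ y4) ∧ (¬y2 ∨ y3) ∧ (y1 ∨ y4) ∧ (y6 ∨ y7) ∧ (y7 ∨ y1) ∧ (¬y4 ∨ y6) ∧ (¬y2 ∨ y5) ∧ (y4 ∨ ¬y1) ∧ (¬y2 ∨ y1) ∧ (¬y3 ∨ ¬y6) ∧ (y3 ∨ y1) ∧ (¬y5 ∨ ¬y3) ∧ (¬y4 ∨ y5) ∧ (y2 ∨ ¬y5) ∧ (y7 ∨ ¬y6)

No, unsatisfiable

Case y6 = True:
(¬y3) alone gives y3 = False.
(¬y4) alone gives y4 = False.
(y7) alone gives y7 = True.
Now (¬y7) is unsatisfied and unit — conflict.
Backtrack on y6: now try y6 = False.
(¬y7) alone gives y7 = False.
Now (y7) is unsatisfied and unit — conflict.
Both values of y6 lead to a conflict.
No assignment satisfies every clause.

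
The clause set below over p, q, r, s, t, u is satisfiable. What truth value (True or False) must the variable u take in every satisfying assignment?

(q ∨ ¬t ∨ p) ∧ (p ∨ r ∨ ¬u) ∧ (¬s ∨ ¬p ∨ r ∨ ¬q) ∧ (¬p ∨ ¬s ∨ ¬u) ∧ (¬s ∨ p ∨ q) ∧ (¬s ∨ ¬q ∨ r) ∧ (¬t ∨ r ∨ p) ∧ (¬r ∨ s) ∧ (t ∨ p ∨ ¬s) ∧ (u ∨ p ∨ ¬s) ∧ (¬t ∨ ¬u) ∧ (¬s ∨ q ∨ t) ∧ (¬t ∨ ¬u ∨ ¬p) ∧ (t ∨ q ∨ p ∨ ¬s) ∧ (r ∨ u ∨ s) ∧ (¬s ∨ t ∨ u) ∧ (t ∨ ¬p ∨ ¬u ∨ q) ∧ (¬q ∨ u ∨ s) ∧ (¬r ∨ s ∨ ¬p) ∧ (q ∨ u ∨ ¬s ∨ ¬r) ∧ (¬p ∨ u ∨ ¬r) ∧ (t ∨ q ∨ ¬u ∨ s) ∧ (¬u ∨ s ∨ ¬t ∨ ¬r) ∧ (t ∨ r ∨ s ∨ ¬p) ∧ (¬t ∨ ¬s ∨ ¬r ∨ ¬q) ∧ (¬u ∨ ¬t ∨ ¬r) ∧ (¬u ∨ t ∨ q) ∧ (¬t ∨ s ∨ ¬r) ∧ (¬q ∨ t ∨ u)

Suppose u = True.
The clause (¬t) is unit, so t = False.
The clause (q) is unit, so q = True.
Try p = True.
The clause (¬s) is unit, so s = False.
The clause (¬r) is unit, so r = False.
Now (r) is unsatisfied and unit — conflict.
Undo p and try p = False.
The clause (r) is unit, so r = True.
The clause (s) is unit, so s = True.
Now (¬s) is unsatisfied and unit — conflict.
Neither p = True nor p = False works.
So every satisfying assignment has u = False.

False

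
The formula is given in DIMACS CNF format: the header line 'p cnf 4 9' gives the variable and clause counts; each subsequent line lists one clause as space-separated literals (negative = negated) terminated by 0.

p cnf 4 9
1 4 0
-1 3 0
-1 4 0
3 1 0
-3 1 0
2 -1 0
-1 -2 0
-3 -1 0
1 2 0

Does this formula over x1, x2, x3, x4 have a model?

No, unsatisfiable

Try x1 = True.
Unit clause (x3) forces x3 = True.
But (¬x3) is also a unit clause — contradiction.
So x1 must be the other value — set x1 = False.
Unit clause (x4) forces x4 = True.
Unit clause (x3) forces x3 = True.
But (¬x3) is also a unit clause — contradiction.
Either choice for x1 ends in contradiction.
No assignment satisfies every clause.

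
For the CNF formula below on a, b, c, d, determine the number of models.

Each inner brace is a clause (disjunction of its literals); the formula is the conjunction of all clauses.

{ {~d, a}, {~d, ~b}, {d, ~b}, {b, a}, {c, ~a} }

2

There are 2^4 = 16 truth assignments over (a, b, c, d).
Split on c. With c = 1, the clauses containing c are satisfied and ~c drops from the rest; 2 of the 2^3 = 8 assignments to the other variables satisfy what remains.
With c = 0, by the same count on the reduced clause set, 0 assignments work.
(One model: a=T, b=F, c=T, d=F.)
Total: 2 + 0 = 2.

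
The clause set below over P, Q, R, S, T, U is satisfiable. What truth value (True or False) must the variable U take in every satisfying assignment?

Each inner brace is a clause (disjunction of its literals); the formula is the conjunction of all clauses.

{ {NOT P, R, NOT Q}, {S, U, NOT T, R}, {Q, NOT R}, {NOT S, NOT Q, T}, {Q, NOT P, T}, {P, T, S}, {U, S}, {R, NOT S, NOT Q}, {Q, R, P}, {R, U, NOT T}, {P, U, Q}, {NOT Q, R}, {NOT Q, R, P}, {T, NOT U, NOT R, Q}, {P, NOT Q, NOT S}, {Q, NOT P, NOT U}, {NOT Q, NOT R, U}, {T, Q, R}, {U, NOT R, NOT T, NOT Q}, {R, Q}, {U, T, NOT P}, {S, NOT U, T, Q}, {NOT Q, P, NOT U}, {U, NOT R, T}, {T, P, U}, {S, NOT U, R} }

Suppose U = false.
From the singleton clause (S), S = true.
Suppose Q = true.
From the singleton clause (T), T = true.
From the singleton clause (R), R = true.
Now (NOT R) is unsatisfied and unit — conflict.
That branch fails; take Q = false instead.
From the singleton clause (NOT R), R = false.
Now (R) is unsatisfied and unit — conflict.
Both values of Q lead to a conflict.
So every satisfying assignment has U = True.

True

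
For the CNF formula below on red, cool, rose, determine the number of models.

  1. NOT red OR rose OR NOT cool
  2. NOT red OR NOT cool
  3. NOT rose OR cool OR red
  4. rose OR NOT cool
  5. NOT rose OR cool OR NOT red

There are 2^3 = 8 truth assignments over (red, cool, rose).
Check each against the 5 clauses (columns in the order red, cool, rose):
  F F F  ✓ satisfies all
  F F T  ✗ fails (NOT rose OR cool OR red)
  F T F  ✗ fails (rose OR NOT cool)
  F T T  ✓ satisfies all
  T F F  ✓ satisfies all
  T F T  ✗ fails (NOT rose OR cool OR NOT red)
  T T F  ✗ fails (NOT red OR rose OR NOT cool)
  T T T  ✗ fails (NOT red OR NOT cool)
3 of the 8 rows are models.

3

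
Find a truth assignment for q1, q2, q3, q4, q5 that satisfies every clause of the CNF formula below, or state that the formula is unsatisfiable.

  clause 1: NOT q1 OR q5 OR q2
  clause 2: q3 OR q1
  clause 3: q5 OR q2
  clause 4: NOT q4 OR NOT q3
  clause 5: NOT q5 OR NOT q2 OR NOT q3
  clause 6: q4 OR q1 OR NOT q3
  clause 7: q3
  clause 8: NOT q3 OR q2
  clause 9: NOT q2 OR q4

UNSATISFIABLE

From the singleton clause (q3), q3 = true.
From the singleton clause (NOT q4), q4 = false.
From the singleton clause (q1), q1 = true.
From the singleton clause (q2), q2 = true.
But (NOT q2) is also a unit clause — contradiction.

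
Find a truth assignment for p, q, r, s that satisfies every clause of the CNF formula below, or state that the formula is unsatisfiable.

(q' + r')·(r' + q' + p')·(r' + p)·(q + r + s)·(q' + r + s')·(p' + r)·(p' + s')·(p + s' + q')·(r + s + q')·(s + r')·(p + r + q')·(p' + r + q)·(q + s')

Try q = 0.
Unit clause (s') forces s = 0.
Unit clause (r) forces r = 1.
But (r') is also a unit clause — contradiction.
So q must be the other value — set q = 1.
Unit clause (r') forces r = 0.
Unit clause (s') forces s = 0.
But (s) is also a unit clause — contradiction.
Both values of q lead to a conflict.

UNSATISFIABLE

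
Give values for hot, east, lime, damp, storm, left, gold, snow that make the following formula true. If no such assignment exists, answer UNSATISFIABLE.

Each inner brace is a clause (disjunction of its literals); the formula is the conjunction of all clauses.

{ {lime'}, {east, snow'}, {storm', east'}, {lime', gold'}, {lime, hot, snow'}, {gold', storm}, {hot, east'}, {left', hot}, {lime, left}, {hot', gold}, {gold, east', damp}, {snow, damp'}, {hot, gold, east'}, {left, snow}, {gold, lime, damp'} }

hot=1, east=0, lime=0, damp=0, storm=1, left=1, gold=1, snow=0

The clause (lime') is unit, so lime = 0.
The clause (left) is unit, so left = 1.
The clause (hot) is unit, so hot = 1.
The clause (gold) is unit, so gold = 1.
The clause (storm) is unit, so storm = 1.
The clause (east') is unit, so east = 0.
The clause (snow') is unit, so snow = 0.
The clause (damp') is unit, so damp = 0.
This assignment satisfies each clause.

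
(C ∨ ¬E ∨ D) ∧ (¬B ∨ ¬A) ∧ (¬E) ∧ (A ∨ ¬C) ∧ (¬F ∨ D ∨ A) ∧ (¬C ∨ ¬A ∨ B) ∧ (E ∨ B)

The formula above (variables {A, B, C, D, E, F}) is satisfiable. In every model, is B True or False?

True

Suppose B = False.
(¬E) alone gives E = False.
But (E) is also a unit clause — contradiction.
So every satisfying assignment has B = True.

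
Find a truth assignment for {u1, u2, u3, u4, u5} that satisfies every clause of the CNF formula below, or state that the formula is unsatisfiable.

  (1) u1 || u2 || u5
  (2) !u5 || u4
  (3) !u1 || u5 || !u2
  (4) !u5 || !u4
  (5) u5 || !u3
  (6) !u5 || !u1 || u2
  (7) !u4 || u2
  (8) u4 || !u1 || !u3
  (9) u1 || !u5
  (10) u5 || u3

UNSATISFIABLE

Try u5 = false.
(!u3) alone gives u3 = false.
Now (u3) is unsatisfied and unit — conflict.
Backtrack on u5: now try u5 = true.
(u4) alone gives u4 = true.
Now (!u4) is unsatisfied and unit — conflict.
Either choice for u5 ends in contradiction.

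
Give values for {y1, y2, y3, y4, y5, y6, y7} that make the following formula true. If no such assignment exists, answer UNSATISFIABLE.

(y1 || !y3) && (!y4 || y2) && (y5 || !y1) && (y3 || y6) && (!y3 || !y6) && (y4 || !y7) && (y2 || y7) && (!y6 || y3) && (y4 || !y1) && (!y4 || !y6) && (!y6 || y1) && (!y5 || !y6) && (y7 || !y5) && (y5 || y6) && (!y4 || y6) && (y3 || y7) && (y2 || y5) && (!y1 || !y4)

UNSATISFIABLE

Suppose y1 = true.
The clause (y5) is unit, so y5 = true.
The clause (y4) is unit, so y4 = true.
That conflicts with the unit clause (!y4).
Undo y1 and try y1 = false.
The clause (!y3) is unit, so y3 = false.
The clause (y6) is unit, so y6 = true.
That conflicts with the unit clause (!y6).
Both values of y1 lead to a conflict.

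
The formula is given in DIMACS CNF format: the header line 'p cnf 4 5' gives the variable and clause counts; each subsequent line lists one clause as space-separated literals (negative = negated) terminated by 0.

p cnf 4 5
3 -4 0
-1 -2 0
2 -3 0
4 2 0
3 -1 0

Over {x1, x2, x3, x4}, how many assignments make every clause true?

There are 2^4 = 16 truth assignments over (x1, x2, x3, x4).
Check each against the 5 clauses (columns in the order x1, x2, x3, x4):
  F F F F  ✗ fails (x4 ∨ x2)
  F F F T  ✗ fails (x3 ∨ ¬x4)
  F F T F  ✗ fails (x2 ∨ ¬x3)
  F F T T  ✗ fails (x2 ∨ ¬x3)
  F T F F  ✓ satisfies all
  F T F T  ✗ fails (x3 ∨ ¬x4)
  F T T F  ✓ satisfies all
  F T T T  ✓ satisfies all
  T F F F  ✗ fails (x4 ∨ x2)
  T F F T  ✗ fails (x3 ∨ ¬x4)
  T F T F  ✗ fails (x2 ∨ ¬x3)
  T F T T  ✗ fails (x2 ∨ ¬x3)
  T T F F  ✗ fails (¬x1 ∨ ¬x2)
  T T F T  ✗ fails (x3 ∨ ¬x4)
  T T T F  ✗ fails (¬x1 ∨ ¬x2)
  T T T T  ✗ fails (¬x1 ∨ ¬x2)
3 of the 16 rows are models.

3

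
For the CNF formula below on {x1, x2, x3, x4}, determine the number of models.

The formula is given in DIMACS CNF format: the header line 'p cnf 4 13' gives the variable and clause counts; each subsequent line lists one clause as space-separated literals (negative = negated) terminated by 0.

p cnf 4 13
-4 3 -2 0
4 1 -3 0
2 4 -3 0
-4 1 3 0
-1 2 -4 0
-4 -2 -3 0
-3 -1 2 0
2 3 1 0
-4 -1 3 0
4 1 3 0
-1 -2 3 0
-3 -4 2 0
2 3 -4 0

There are 2^4 = 16 truth assignments over (x1, x2, x3, x4).
Split on x4. With x4 = True, the clauses containing x4 are satisfied and ¬x4 drops from the rest; 0 of the 2^3 = 8 assignments to the other variables satisfy what remains.
With x4 = False, by the same count on the reduced clause set, 2 assignments work.
Total: 0 + 2 = 2.

2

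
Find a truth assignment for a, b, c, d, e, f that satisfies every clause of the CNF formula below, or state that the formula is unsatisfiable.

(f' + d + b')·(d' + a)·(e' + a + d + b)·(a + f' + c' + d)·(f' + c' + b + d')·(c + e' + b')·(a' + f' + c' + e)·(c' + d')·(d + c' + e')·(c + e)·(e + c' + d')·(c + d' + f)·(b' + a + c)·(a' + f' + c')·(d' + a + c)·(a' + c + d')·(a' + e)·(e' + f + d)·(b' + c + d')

a=0; b=0; c=1; d=0; e=0; f=0

Case d = 0:
Case f = 0:
(e') alone gives e = 0.
(c) alone gives c = 1.
(a') alone gives a = 0.
All clauses hold; b can take either value.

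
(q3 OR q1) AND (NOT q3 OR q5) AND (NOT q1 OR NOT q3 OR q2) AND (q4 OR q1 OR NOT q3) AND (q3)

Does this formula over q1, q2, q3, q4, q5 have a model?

Satisfiable

Unit clause (q3) forces q3 = true.
Unit clause (q5) forces q5 = true.
Suppose q1 = true.
Unit clause (q2) forces q2 = true.
All clauses hold; q4 can take either value.
A satisfying assignment: q1 ↦ true, q2 ↦ true, q3 ↦ true, q4 ↦ true, q5 ↦ true.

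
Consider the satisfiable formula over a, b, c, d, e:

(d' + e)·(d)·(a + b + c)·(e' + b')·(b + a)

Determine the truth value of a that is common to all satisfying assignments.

True

Suppose a = 0.
Unit clause (d) forces d = 1.
Unit clause (e) forces e = 1.
Unit clause (b') forces b = 0.
That conflicts with the unit clause (b).
So every satisfying assignment has a = True.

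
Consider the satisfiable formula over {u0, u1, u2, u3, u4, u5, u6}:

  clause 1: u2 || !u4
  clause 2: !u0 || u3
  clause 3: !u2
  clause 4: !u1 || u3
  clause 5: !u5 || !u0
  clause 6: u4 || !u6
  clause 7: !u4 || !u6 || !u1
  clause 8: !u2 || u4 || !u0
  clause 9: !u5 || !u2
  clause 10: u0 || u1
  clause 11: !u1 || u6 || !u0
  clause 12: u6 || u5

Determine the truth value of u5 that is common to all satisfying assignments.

True

Suppose u5 = false.
The clause (!u2) is unit, so u2 = false.
The clause (!u4) is unit, so u4 = false.
The clause (!u6) is unit, so u6 = false.
That conflicts with the unit clause (u6).
So every satisfying assignment has u5 = True.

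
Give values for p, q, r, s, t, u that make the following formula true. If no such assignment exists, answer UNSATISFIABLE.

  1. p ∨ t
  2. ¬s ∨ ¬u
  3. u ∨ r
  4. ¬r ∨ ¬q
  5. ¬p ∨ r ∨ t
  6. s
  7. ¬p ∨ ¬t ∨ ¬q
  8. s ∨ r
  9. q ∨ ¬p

From the singleton clause (s), s = True.
From the singleton clause (¬u), u = False.
From the singleton clause (r), r = True.
From the singleton clause (¬q), q = False.
From the singleton clause (¬p), p = False.
From the singleton clause (t), t = True.
Every clause now holds.

p ↦ False, q ↦ False, r ↦ True, s ↦ True, t ↦ True, u ↦ False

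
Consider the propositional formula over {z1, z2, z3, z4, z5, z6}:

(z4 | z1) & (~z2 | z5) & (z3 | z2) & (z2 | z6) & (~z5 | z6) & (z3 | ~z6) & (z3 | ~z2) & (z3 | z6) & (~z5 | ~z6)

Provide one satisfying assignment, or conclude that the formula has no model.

Case z4 = 0:
Unit clause (z1) forces z1 = 1.
Case z2 = 0:
Unit clause (z3) forces z3 = 1.
Unit clause (z6) forces z6 = 1.
Unit clause (~z5) forces z5 = 0.
All clauses are satisfied.

z1=1,  z2=0,  z3=1,  z4=0,  z5=0,  z6=1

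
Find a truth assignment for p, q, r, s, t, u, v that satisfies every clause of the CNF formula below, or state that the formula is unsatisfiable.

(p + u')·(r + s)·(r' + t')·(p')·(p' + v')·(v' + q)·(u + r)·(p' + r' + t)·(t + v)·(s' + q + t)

From the singleton clause (p'), p = 0.
From the singleton clause (u'), u = 0.
From the singleton clause (r), r = 1.
From the singleton clause (t'), t = 0.
From the singleton clause (v), v = 1.
From the singleton clause (q), q = 1.
All clauses hold; s can take either value.

p=0,  q=1,  r=1,  s=1,  t=0,  u=0,  v=1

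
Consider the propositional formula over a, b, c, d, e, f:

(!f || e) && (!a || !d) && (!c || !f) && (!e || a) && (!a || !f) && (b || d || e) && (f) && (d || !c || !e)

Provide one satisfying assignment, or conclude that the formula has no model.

(f) alone gives f = true.
(e) alone gives e = true.
(!c) alone gives c = false.
(a) alone gives a = true.
That conflicts with the unit clause (!a).

UNSATISFIABLE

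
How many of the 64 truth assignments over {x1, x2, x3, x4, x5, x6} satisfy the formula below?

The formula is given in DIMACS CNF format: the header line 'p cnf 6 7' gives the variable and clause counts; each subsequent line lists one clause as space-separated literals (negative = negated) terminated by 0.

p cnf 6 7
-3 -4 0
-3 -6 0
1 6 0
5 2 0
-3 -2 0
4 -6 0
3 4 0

There are 2^6 = 64 truth assignments over (x1, x2, x3, x4, x5, x6).
Split on x3. With x3 = True, the clauses containing x3 are satisfied and ¬x3 drops from the rest; 1 of the 2^5 = 32 assignments to the other variables satisfy what remains.
With x3 = False, by the same count on the reduced clause set, 9 assignments work.
Total: 1 + 9 = 10.

10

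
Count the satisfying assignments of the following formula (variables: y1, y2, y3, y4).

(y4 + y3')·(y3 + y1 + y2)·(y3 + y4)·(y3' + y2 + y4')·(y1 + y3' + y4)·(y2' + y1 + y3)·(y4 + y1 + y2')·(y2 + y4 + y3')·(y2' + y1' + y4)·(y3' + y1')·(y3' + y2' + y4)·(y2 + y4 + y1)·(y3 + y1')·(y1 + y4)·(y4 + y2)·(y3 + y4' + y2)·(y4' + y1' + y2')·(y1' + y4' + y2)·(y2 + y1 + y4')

1

There are 2^4 = 16 truth assignments over (y1, y2, y3, y4).
Split on y1. With y1 = 1, the clauses containing y1 are satisfied and y1' drops from the rest; 0 of the 2^3 = 8 assignments to the other variables satisfy what remains.
With y1 = 0, by the same count on the reduced clause set, 1 assignment works.
Total: 0 + 1 = 1.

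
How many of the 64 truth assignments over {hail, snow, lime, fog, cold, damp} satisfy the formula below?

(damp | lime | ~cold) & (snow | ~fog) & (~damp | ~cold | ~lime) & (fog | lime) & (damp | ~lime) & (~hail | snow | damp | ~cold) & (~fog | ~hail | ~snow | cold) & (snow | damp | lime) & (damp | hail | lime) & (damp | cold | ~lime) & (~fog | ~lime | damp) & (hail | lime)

There are 2^6 = 64 truth assignments over (hail, snow, lime, fog, cold, damp).
Split on hail. With hail = 1, the clauses containing hail are satisfied and ~hail drops from the rest; 3 of the 2^5 = 32 assignments to the other variables satisfy what remains.
With hail = 0, by the same count on the reduced clause set, 3 assignments work.
(One model: hail=F, snow=F, lime=T, fog=F, cold=F, damp=T.)
Total: 3 + 3 = 6.

6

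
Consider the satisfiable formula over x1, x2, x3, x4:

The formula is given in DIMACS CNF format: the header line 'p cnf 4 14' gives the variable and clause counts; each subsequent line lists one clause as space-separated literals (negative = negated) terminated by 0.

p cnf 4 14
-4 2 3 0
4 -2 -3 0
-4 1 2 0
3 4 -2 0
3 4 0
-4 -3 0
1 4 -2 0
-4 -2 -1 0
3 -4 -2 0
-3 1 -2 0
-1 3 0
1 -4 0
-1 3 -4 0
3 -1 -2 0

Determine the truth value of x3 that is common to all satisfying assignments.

Suppose x3 = False.
From the singleton clause (x4), x4 = True.
From the singleton clause (x2), x2 = True.
That conflicts with the unit clause (¬x2).
So every satisfying assignment has x3 = True.

True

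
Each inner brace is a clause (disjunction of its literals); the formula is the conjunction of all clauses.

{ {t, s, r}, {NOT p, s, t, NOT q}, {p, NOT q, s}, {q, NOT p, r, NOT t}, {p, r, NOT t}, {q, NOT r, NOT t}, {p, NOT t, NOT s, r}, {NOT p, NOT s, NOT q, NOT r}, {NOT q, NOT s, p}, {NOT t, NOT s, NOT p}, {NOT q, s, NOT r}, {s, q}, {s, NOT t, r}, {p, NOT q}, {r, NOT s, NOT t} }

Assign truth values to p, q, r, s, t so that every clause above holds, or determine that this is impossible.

Suppose s = true.
Suppose q = false.
Suppose r = false.
From the singleton clause (NOT t), t = false.
Every clause is now satisfied; p is unconstrained.

p ↦ false, q ↦ false, r ↦ false, s ↦ true, t ↦ false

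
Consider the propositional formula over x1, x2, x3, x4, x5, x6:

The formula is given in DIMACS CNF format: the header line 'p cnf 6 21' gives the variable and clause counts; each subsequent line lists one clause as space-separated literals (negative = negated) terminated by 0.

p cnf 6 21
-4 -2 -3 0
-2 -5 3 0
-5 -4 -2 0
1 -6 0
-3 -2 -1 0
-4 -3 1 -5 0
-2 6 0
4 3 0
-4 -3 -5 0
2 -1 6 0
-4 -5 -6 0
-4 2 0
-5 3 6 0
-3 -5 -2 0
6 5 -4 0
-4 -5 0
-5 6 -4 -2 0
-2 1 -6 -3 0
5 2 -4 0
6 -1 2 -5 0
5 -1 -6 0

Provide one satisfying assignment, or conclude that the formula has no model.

Branch on x1: set x1 = False.
From the singleton clause (¬x6), x6 = False.
From the singleton clause (¬x2), x2 = False.
From the singleton clause (¬x4), x4 = False.
From the singleton clause (x3), x3 = True.
Every clause is now satisfied; x5 is unconstrained.

x1=False, x2=False, x3=True, x4=False, x5=True, x6=False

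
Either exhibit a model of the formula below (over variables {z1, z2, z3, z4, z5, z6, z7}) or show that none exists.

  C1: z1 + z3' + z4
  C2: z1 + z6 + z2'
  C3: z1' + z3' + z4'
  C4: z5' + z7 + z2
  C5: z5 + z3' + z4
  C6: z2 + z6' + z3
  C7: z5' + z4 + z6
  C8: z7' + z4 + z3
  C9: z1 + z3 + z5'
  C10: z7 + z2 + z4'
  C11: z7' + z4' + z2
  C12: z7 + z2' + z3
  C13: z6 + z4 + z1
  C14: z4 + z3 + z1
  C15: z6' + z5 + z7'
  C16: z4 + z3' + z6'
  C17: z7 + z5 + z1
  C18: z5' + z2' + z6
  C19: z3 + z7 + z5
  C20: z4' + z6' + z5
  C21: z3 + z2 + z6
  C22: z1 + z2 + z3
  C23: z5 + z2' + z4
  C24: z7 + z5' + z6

z1 ↦ 0; z2 ↦ 1; z3 ↦ 1; z4 ↦ 1; z5 ↦ 1; z6 ↦ 1; z7 ↦ 1

Branch on z1: set z1 = 0.
Branch on z3: set z3 = 1.
From the singleton clause (z4), z4 = 1.
Branch on z6: set z6 = 1.
From the singleton clause (z5), z5 = 1.
Branch on z7: set z7 = 1.
From the singleton clause (z2), z2 = 1.
All clauses are satisfied.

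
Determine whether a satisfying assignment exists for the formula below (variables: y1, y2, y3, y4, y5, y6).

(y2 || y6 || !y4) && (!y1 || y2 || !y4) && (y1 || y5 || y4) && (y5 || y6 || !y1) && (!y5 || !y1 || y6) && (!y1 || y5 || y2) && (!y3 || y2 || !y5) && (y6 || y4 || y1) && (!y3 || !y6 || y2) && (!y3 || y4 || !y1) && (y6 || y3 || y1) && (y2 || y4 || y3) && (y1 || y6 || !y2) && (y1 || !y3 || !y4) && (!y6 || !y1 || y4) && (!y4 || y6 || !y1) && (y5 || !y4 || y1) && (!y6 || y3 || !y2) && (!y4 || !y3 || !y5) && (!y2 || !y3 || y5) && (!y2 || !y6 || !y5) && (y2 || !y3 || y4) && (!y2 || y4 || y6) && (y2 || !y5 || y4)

Branch on y2: set y2 = false.
Branch on y6: set y6 = true.
From the singleton clause (!y3), y3 = false.
From the singleton clause (y4), y4 = true.
From the singleton clause (!y1), y1 = false.
From the singleton clause (y5), y5 = true.
Every clause now holds.
A satisfying assignment: y1=false,  y2=false,  y3=false,  y4=true,  y5=true,  y6=true.

Satisfiable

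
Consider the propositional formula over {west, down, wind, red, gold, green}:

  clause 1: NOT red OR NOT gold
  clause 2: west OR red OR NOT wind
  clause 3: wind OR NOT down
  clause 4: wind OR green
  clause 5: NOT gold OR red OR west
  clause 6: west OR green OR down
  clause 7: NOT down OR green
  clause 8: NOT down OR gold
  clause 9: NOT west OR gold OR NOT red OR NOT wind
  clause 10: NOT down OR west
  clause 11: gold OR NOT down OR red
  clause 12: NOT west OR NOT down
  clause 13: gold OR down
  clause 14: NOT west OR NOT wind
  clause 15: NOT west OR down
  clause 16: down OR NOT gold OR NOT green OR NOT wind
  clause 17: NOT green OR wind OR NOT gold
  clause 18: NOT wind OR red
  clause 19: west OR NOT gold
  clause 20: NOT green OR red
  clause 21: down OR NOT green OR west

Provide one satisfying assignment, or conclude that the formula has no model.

Branch on red: set red = false.
The clause (NOT wind) is unit, so wind = false.
The clause (NOT down) is unit, so down = false.
The clause (green) is unit, so green = true.
Now (NOT green) is unsatisfied and unit — conflict.
That branch fails; take red = true instead.
The clause (NOT gold) is unit, so gold = false.
The clause (NOT down) is unit, so down = false.
Now (down) is unsatisfied and unit — conflict.
Both values of red lead to a conflict.

UNSATISFIABLE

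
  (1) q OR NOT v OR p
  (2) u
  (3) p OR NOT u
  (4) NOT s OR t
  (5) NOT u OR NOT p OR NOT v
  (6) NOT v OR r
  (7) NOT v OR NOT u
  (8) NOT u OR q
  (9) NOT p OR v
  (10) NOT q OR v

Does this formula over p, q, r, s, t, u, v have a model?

(u) alone gives u = true.
(p) alone gives p = true.
(NOT v) alone gives v = false.
But (v) is also a unit clause — contradiction.
No assignment satisfies every clause.

No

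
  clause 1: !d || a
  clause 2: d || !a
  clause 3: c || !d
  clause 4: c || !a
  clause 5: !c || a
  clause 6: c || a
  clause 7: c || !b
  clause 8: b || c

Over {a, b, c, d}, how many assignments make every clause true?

There are 2^4 = 16 truth assignments over (a, b, c, d).
Split on a. With a = true, the clauses containing a are satisfied and !a drops from the rest; 2 of the 2^3 = 8 assignments to the other variables satisfy what remains.
With a = false, by the same count on the reduced clause set, 0 assignments work.
(One model: a=T, b=F, c=T, d=T.)
Total: 2 + 0 = 2.

2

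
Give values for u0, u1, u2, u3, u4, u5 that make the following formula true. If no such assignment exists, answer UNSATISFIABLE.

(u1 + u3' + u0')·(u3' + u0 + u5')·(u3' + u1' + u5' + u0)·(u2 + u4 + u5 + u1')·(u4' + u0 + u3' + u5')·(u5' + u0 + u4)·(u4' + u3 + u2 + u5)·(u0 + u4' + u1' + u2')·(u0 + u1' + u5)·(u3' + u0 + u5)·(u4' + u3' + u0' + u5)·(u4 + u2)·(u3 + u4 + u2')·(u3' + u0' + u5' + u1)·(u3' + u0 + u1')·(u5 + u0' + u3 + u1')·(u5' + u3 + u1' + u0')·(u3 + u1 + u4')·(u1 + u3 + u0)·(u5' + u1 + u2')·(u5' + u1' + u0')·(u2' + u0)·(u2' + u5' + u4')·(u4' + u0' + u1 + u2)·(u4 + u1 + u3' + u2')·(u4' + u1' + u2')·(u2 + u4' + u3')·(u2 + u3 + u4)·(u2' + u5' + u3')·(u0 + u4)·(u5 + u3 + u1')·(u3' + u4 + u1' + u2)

u0: 0,  u1: 1,  u2: 0,  u3: 0,  u4: 1,  u5: 1

Try u4 = 1.
Try u3 = 0.
From the singleton clause (u1), u1 = 1.
From the singleton clause (u2'), u2 = 0.
From the singleton clause (u5), u5 = 1.
From the singleton clause (u0'), u0 = 0.
Every clause now holds.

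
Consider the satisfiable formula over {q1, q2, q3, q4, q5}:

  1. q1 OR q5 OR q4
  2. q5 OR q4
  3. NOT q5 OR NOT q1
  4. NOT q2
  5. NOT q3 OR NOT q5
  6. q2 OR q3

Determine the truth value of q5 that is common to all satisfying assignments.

False

Suppose q5 = true.
(NOT q1) alone gives q1 = false.
(NOT q2) alone gives q2 = false.
(NOT q3) alone gives q3 = false.
But (q3) is also a unit clause — contradiction.
So every satisfying assignment has q5 = False.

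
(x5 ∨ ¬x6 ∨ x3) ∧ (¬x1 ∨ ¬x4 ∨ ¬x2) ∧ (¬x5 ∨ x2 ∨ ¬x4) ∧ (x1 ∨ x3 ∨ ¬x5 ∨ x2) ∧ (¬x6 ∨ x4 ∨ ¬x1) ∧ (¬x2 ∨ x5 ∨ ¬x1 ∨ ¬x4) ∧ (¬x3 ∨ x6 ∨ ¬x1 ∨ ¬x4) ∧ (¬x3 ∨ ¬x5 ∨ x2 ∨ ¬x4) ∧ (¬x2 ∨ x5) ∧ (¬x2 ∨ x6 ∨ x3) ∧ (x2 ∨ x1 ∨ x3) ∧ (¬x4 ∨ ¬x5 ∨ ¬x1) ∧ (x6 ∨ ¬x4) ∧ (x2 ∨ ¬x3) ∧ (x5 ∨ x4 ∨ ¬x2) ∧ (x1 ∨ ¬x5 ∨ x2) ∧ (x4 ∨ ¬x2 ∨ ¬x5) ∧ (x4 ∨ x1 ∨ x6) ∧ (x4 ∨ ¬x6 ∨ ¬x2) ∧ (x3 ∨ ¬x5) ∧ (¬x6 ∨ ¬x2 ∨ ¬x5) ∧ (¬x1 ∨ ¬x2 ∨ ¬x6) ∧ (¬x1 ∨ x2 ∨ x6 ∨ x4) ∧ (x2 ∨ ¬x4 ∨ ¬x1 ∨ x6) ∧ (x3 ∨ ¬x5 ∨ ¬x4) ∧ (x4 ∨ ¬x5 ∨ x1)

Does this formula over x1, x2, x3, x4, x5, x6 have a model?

Case x2 = False:
From the singleton clause (¬x3), x3 = False.
From the singleton clause (x1), x1 = True.
From the singleton clause (¬x5), x5 = False.
From the singleton clause (¬x6), x6 = False.
From the singleton clause (¬x4), x4 = False.
But (x4) is also a unit clause — contradiction.
Undo x2 and try x2 = True.
From the singleton clause (x5), x5 = True.
From the singleton clause (x4), x4 = True.
From the singleton clause (¬x1), x1 = False.
From the singleton clause (x6), x6 = True.
But (¬x6) is also a unit clause — contradiction.
Both values of x2 lead to a conflict.
No assignment satisfies every clause.

Unsatisfiable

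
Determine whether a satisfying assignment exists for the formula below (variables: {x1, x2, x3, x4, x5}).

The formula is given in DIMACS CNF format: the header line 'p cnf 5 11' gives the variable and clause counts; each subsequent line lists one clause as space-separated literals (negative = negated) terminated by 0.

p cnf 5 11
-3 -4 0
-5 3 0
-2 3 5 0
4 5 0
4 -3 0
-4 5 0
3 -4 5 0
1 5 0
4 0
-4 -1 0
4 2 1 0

No

From the singleton clause (x4), x4 = True.
From the singleton clause (¬x3), x3 = False.
From the singleton clause (¬x5), x5 = False.
Now (x5) is unsatisfied and unit — conflict.
No assignment satisfies every clause.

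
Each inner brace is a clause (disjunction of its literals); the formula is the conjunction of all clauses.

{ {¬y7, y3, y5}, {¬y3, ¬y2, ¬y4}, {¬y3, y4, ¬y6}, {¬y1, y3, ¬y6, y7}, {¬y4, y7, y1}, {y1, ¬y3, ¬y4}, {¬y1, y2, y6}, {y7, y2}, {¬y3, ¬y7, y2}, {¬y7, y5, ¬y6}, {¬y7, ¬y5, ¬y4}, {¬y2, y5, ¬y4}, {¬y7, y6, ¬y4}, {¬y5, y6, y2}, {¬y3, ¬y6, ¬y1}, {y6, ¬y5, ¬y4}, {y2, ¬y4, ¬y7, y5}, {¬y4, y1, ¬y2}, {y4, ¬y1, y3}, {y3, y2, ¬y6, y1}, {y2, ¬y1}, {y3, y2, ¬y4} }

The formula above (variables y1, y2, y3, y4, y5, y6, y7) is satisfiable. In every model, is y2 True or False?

Suppose y2 = False.
The clause (y7) is unit, so y7 = True.
The clause (¬y3) is unit, so y3 = False.
The clause (y5) is unit, so y5 = True.
The clause (¬y4) is unit, so y4 = False.
The clause (y6) is unit, so y6 = True.
The clause (¬y1) is unit, so y1 = False.
But (y1) is also a unit clause — contradiction.
So every satisfying assignment has y2 = True.

True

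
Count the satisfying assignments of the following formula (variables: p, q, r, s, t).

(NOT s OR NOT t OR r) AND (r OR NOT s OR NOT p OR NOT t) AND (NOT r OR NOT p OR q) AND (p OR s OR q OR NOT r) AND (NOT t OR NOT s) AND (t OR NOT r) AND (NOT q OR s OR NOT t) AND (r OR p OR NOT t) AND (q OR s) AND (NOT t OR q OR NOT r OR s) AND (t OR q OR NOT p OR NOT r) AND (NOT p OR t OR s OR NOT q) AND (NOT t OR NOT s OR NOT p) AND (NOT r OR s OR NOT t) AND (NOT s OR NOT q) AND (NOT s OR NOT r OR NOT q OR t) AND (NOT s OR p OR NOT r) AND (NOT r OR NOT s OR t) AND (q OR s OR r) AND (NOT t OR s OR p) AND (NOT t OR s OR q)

3

There are 2^5 = 32 truth assignments over (p, q, r, s, t).
Split on r. With r = true, the clauses containing r are satisfied and NOT r drops from the rest; 0 of the 2^4 = 16 assignments to the other variables satisfy what remains.
With r = false, by the same count on the reduced clause set, 3 assignments work.
Total: 0 + 3 = 3.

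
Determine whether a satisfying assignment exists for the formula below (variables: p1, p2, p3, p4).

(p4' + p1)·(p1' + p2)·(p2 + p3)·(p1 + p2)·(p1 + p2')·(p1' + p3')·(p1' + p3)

Case p4 = 0:
Case p1 = 0:
(p2) alone gives p2 = 1.
Now (p2') is unsatisfied and unit — conflict.
So p1 must be the other value — set p1 = 1.
(p2) alone gives p2 = 1.
(p3') alone gives p3 = 0.
Now (p3) is unsatisfied and unit — conflict.
Neither p1 = 1 nor p1 = 0 works.
So p4 must be the other value — set p4 = 1.
(p1) alone gives p1 = 1.
(p2) alone gives p2 = 1.
(p3') alone gives p3 = 0.
Now (p3) is unsatisfied and unit — conflict.
Neither p4 = 1 nor p4 = 0 works.
No assignment satisfies every clause.

Unsatisfiable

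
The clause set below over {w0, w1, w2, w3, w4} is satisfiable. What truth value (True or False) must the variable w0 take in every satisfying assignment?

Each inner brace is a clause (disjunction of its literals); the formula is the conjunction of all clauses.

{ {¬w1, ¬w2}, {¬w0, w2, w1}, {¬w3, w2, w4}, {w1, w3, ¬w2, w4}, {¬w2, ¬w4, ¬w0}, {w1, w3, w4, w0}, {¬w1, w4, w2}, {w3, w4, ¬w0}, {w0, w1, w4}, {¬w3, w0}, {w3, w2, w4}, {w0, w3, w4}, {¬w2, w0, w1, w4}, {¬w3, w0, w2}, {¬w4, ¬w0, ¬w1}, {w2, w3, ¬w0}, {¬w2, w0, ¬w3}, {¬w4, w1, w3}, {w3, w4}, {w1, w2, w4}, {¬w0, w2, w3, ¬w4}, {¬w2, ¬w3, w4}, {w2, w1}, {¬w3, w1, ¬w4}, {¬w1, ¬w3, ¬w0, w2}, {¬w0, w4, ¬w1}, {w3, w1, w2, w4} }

False

Suppose w0 = True.
Suppose w1 = False.
(w2) alone gives w2 = True.
(¬w4) alone gives w4 = False.
(w3) alone gives w3 = True.
Now (¬w3) is unsatisfied and unit — conflict.
Backtrack on w1: now try w1 = True.
(¬w2) alone gives w2 = False.
(w4) alone gives w4 = True.
Now (¬w4) is unsatisfied and unit — conflict.
Both values of w1 lead to a conflict.
So every satisfying assignment has w0 = False.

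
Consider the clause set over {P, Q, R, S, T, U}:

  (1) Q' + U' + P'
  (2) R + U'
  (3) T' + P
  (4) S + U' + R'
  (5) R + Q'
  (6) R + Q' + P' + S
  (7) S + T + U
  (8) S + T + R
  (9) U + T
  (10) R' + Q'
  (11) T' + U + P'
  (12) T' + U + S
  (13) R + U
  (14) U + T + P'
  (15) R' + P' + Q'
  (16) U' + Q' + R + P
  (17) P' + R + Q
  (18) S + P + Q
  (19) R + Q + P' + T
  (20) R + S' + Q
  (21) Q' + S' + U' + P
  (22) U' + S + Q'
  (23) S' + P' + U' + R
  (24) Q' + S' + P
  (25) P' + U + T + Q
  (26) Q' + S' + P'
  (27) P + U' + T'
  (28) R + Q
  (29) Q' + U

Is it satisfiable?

Satisfiable

Case R = 1:
Unit clause (Q') forces Q = 0.
Case T = 1:
Unit clause (P) forces P = 1.
Unit clause (U) forces U = 1.
Unit clause (S) forces S = 1.
This assignment satisfies each clause.
A satisfying assignment: P=1; Q=0; R=1; S=1; T=1; U=1.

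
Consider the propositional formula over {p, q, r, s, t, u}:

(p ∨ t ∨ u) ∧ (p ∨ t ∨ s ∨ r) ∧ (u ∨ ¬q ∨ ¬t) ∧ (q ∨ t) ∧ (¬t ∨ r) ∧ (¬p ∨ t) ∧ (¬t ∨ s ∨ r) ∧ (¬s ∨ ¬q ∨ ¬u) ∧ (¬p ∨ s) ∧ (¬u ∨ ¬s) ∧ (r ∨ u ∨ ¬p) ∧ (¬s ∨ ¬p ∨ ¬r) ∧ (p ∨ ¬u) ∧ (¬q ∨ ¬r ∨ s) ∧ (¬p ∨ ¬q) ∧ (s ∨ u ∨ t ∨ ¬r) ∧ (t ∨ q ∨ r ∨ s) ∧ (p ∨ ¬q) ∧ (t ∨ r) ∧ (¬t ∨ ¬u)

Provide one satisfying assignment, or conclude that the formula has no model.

p: False, q: False, r: True, s: True, t: True, u: False

Try q = False.
The clause (t) is unit, so t = True.
The clause (r) is unit, so r = True.
The clause (¬u) is unit, so u = False.
Try p = False.
No clause remains; s is free.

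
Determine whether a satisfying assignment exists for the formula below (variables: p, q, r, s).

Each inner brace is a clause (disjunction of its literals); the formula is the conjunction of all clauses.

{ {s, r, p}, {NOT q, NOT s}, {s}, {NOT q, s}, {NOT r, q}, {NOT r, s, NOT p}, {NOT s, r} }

No

Unit clause (s) forces s = true.
Unit clause (NOT q) forces q = false.
Unit clause (NOT r) forces r = false.
That conflicts with the unit clause (r).
No assignment satisfies every clause.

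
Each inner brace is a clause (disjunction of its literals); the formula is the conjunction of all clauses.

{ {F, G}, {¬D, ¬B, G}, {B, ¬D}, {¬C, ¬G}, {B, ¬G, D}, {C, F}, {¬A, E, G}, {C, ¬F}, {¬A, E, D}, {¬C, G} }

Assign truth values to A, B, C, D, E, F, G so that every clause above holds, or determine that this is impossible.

UNSATISFIABLE

Branch on F: set F = True.
(C) alone gives C = True.
(¬G) alone gives G = False.
That conflicts with the unit clause (G).
Backtrack on F: now try F = False.
(G) alone gives G = True.
(¬C) alone gives C = False.
That conflicts with the unit clause (C).
Both values of F lead to a conflict.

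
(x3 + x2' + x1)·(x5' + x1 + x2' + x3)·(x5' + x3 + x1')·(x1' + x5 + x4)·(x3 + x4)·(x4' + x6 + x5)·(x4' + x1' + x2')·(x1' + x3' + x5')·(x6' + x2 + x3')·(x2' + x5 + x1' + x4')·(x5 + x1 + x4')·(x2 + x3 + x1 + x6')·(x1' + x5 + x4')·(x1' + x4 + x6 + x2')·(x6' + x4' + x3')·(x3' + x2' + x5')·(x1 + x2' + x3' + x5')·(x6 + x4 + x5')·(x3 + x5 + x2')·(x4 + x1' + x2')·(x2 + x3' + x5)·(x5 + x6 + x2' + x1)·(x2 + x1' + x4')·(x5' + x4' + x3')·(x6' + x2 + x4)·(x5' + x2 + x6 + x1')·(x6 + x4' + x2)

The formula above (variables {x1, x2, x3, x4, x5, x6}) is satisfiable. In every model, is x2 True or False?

True

Suppose x2 = 0.
Suppose x3 = 1.
From the singleton clause (x6'), x6 = 0.
From the singleton clause (x5), x5 = 1.
From the singleton clause (x1'), x1 = 0.
From the singleton clause (x4), x4 = 1.
Now (x4') is unsatisfied and unit — conflict.
So x3 must be the other value — set x3 = 0.
From the singleton clause (x4), x4 = 1.
From the singleton clause (x1'), x1 = 0.
From the singleton clause (x5), x5 = 1.
From the singleton clause (x6'), x6 = 0.
Now (x6) is unsatisfied and unit — conflict.
Neither x3 = 1 nor x3 = 0 works.
So every satisfying assignment has x2 = True.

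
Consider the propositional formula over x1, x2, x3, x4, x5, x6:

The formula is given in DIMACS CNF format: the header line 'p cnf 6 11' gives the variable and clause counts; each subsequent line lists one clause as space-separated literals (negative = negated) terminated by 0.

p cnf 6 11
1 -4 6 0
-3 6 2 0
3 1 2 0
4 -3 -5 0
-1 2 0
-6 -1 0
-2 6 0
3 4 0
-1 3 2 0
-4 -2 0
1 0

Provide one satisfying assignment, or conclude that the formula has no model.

(x1) alone gives x1 = True.
(x2) alone gives x2 = True.
(¬x6) alone gives x6 = False.
Now (x6) is unsatisfied and unit — conflict.

UNSATISFIABLE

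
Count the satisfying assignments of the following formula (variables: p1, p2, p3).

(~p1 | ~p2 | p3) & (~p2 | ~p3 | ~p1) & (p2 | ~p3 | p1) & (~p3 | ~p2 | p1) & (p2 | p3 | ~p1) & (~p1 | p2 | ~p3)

There are 2^3 = 8 truth assignments over (p1, p2, p3).
Check each against the 6 clauses (columns in the order p1, p2, p3):
  F F F  ✓ satisfies all
  F F T  ✗ fails (p2 | ~p3 | p1)
  F T F  ✓ satisfies all
  F T T  ✗ fails (~p3 | ~p2 | p1)
  T F F  ✗ fails (p2 | p3 | ~p1)
  T F T  ✗ fails (~p1 | p2 | ~p3)
  T T F  ✗ fails (~p1 | ~p2 | p3)
  T T T  ✗ fails (~p2 | ~p3 | ~p1)
2 of the 8 rows are models.

2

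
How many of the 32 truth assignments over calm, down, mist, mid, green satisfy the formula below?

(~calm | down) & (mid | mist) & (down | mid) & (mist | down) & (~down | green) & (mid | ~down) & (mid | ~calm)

6

There are 2^5 = 32 truth assignments over (calm, down, mist, mid, green).
Split on mid. With mid = 1, the clauses containing mid are satisfied and ~mid drops from the rest; 6 of the 2^4 = 16 assignments to the other variables satisfy what remains.
With mid = 0, by the same count on the reduced clause set, 0 assignments work.
(One model: calm=F, down=F, mist=T, mid=T, green=F.)
Total: 6 + 0 = 6.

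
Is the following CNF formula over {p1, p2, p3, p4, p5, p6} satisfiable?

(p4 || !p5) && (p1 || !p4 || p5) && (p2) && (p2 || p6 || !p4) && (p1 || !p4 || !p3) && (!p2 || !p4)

Yes, satisfiable

The clause (p2) is unit, so p2 = true.
The clause (!p4) is unit, so p4 = false.
The clause (!p5) is unit, so p5 = false.
All clauses hold; p1, p3, p6 can take either value.
A satisfying assignment: p1: false,  p2: true,  p3: false,  p4: false,  p5: false,  p6: false.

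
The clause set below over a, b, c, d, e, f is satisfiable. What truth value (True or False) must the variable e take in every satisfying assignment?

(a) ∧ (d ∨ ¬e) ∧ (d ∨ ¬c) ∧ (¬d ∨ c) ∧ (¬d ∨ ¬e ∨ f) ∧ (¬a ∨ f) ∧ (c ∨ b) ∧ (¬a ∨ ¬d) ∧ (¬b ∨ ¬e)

False

Suppose e = True.
Unit clause (a) forces a = True.
Unit clause (d) forces d = True.
That conflicts with the unit clause (¬d).
So every satisfying assignment has e = False.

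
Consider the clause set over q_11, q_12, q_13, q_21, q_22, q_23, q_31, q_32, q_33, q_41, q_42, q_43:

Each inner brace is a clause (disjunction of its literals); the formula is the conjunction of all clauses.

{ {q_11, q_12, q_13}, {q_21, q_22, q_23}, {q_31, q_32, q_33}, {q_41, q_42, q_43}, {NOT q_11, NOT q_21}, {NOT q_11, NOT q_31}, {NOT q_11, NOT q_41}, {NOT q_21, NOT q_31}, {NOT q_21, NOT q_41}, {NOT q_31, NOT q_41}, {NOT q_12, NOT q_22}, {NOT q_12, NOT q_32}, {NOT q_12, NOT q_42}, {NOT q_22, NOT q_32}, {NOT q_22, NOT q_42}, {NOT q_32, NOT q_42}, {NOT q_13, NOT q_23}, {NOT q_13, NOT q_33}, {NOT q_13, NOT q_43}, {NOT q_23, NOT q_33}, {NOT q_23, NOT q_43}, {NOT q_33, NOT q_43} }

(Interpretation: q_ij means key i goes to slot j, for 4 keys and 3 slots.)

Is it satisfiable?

Suppose q_11 = false.
Suppose q_12 = true.
(NOT q_22) alone gives q_22 = false.
(NOT q_32) alone gives q_32 = false.
(NOT q_42) alone gives q_42 = false.
Suppose q_21 = true.
(NOT q_31) alone gives q_31 = false.
(q_33) alone gives q_33 = true.
(NOT q_41) alone gives q_41 = false.
(q_43) alone gives q_43 = true.
That conflicts with the unit clause (NOT q_43).
Backtrack on q_21: now try q_21 = false.
(q_23) alone gives q_23 = true.
(NOT q_13) alone gives q_13 = false.
(NOT q_33) alone gives q_33 = false.
(q_31) alone gives q_31 = true.
(NOT q_41) alone gives q_41 = false.
(q_43) alone gives q_43 = true.
That conflicts with the unit clause (NOT q_43).
Either choice for q_21 ends in contradiction.
Backtrack on q_12: now try q_12 = false.
(q_13) alone gives q_13 = true.
(NOT q_23) alone gives q_23 = false.
(NOT q_33) alone gives q_33 = false.
(NOT q_43) alone gives q_43 = false.
Suppose q_21 = true.
(NOT q_31) alone gives q_31 = false.
(q_32) alone gives q_32 = true.
(NOT q_41) alone gives q_41 = false.
(q_42) alone gives q_42 = true.
That conflicts with the unit clause (NOT q_42).
Backtrack on q_21: now try q_21 = false.
(q_22) alone gives q_22 = true.
(NOT q_32) alone gives q_32 = false.
(q_31) alone gives q_31 = true.
(NOT q_41) alone gives q_41 = false.
(q_42) alone gives q_42 = true.
That conflicts with the unit clause (NOT q_42).
Either choice for q_21 ends in contradiction.
Either choice for q_12 ends in contradiction.
Backtrack on q_11: now try q_11 = true.
(NOT q_21) alone gives q_21 = false.
(NOT q_31) alone gives q_31 = false.
(NOT q_41) alone gives q_41 = false.
Suppose q_22 = true.
(NOT q_12) alone gives q_12 = false.
(NOT q_32) alone gives q_32 = false.
(q_33) alone gives q_33 = true.
(NOT q_42) alone gives q_42 = false.
(q_43) alone gives q_43 = true.
That conflicts with the unit clause (NOT q_43).
Backtrack on q_22: now try q_22 = false.
(q_23) alone gives q_23 = true.
(NOT q_13) alone gives q_13 = false.
(NOT q_33) alone gives q_33 = false.
(q_32) alone gives q_32 = true.
(NOT q_12) alone gives q_12 = false.
(NOT q_42) alone gives q_42 = false.
(q_43) alone gives q_43 = true.
That conflicts with the unit clause (NOT q_43).
Either choice for q_22 ends in contradiction.
Either choice for q_11 ends in contradiction.
No assignment satisfies every clause.

Unsatisfiable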